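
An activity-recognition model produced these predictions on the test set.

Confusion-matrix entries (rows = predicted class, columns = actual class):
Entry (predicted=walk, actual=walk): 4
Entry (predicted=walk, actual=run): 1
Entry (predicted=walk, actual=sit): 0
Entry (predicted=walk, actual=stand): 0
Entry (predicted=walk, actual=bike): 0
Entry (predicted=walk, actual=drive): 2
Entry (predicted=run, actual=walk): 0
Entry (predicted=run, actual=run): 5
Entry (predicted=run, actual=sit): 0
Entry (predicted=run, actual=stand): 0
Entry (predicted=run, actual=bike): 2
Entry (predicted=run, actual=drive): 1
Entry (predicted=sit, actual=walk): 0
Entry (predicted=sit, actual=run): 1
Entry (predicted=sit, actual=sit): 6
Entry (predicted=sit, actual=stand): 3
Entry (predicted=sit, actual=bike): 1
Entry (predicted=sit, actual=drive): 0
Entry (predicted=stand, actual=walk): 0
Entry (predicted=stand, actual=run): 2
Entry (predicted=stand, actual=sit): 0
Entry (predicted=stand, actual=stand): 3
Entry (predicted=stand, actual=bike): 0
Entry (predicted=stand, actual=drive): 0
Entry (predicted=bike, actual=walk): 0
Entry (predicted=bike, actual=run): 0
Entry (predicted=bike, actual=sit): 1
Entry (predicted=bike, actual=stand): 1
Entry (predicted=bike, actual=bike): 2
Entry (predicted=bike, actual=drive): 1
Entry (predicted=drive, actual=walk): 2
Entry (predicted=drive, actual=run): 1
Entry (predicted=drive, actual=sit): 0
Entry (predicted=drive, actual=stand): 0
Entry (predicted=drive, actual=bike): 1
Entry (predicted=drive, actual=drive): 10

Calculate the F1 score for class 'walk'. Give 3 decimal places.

Treat 'walk' as positive and all other classes as negative.
F1 score = 2·TP/(2·TP+FP+FN).
walk: TP=4, FP=1+0+0+0+2=3, FN=0+0+0+0+2=2 → 8/13 = 0.6154

0.615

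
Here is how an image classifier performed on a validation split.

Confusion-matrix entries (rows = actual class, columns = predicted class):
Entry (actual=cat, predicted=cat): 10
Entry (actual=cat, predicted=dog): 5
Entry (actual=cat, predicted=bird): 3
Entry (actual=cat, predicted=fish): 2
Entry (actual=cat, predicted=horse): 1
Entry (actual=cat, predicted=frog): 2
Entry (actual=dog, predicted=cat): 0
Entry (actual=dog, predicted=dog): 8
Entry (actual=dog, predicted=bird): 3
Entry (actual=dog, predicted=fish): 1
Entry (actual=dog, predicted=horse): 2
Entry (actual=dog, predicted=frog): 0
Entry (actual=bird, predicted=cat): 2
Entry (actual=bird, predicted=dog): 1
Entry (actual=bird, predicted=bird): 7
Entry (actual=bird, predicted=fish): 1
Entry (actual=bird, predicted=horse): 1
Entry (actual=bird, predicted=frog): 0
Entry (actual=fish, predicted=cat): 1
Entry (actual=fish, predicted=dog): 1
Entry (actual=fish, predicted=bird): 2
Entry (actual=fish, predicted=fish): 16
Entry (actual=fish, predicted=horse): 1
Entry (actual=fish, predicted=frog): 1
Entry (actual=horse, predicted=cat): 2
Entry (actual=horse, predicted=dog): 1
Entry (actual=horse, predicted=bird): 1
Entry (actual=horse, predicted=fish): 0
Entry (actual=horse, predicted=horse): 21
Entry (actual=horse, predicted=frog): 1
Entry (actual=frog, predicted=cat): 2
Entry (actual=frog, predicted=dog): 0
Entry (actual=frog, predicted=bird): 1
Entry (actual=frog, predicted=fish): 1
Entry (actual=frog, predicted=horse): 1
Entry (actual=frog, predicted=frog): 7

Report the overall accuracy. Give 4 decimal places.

Accuracy = trace / total = (10+8+7+16+21+7=69) / 109 = 69/109 = 0.6330

0.6330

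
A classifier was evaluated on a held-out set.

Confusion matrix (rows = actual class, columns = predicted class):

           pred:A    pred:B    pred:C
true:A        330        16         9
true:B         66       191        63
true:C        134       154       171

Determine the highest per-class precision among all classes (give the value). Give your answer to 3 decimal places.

0.704

Per-class precision (TP/(TP+FP)):
  A: TP=330, FP=66+134=200 → 330/530 = 0.6226
  B: TP=191, FP=16+154=170 → 191/361 = 0.5291
  C: TP=171, FP=9+63=72 → 171/243 = 0.7037
Highest is class 'C' with precision = 0.704.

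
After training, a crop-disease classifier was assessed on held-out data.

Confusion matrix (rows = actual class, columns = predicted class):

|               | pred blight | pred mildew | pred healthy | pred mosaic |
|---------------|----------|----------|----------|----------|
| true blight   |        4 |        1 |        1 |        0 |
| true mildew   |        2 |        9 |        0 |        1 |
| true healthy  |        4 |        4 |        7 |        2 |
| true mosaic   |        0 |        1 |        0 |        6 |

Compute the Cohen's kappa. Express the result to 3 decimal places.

Observed agreement pₒ = trace/N = 26/42 = 0.6190
Expected agreement pₑ = Σ (rowᵢ·colᵢ)/N² = (6·10 + 12·15 + 17·8 + 7·9)/42² = 0.2489
κ = (pₒ − pₑ)/(1 − pₑ) = (0.6190 − 0.2489)/(1 − 0.2489) = 0.493

0.493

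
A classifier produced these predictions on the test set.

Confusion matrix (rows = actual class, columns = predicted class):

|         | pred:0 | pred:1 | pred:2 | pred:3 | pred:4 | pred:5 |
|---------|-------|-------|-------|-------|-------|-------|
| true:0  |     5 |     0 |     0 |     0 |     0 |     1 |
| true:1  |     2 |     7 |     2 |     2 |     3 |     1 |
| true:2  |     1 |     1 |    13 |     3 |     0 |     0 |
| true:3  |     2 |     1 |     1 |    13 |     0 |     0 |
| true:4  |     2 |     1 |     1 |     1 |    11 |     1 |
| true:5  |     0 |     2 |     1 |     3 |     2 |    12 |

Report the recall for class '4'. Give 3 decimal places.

Take TP from the diagonal, FP from the rest of the '4' prediction marginal, FN from the rest of the '4' actual marginal.
recall = TP/(TP+FN).
4: TP=11, FN=2+1+1+1+1=6 → 11/17 = 0.6471

0.647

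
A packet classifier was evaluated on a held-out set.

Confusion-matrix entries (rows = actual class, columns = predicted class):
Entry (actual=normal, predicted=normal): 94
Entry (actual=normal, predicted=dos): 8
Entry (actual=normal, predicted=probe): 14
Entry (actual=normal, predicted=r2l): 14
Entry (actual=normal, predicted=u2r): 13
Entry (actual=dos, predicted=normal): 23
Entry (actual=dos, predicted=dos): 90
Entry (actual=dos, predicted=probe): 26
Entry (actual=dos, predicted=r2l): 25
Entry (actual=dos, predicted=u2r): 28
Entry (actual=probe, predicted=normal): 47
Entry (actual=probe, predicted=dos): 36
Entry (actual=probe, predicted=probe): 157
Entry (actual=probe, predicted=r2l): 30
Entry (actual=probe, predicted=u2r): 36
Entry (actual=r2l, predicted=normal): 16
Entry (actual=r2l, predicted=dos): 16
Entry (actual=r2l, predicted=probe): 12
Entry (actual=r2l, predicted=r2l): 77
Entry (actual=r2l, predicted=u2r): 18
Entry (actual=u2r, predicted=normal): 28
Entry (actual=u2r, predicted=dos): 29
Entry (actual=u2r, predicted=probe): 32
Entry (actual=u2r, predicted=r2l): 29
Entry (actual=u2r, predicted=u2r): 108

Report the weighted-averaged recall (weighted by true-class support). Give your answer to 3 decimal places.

0.523

Per-class recall (TP/(TP+FN)):
  normal: TP=94, FN=8+14+14+13=49 → 94/143 = 0.6573
  dos: TP=90, FN=23+26+25+28=102 → 90/192 = 0.4688
  probe: TP=157, FN=47+36+30+36=149 → 157/306 = 0.5131
  r2l: TP=77, FN=16+16+12+18=62 → 77/139 = 0.5540
  u2r: TP=108, FN=28+29+32+29=118 → 108/226 = 0.4779
Weighted-recall = Σ (supportᵢ/N)·recallᵢ with N=1006: (143/1006)·0.6573 + (192/1006)·0.4688 + (306/1006)·0.5131 + (139/1006)·0.5540 + (226/1006)·0.4779 = 0.523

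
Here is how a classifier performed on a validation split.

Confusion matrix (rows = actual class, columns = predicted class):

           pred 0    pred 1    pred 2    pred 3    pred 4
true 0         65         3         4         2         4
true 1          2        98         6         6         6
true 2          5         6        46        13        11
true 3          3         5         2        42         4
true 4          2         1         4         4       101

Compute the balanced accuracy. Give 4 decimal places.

Balanced accuracy = mean of per-class recall.
  0: recall = 65/78 = 0.83333
  1: recall = 98/118 = 0.83051
  2: recall = 46/81 = 0.56790
  3: recall = 42/56 = 0.75000
  4: recall = 101/112 = 0.90179
Mean = (0.83333 + 0.83051 + 0.56790 + 0.75000 + 0.90179) / 5 = 0.7767

0.7767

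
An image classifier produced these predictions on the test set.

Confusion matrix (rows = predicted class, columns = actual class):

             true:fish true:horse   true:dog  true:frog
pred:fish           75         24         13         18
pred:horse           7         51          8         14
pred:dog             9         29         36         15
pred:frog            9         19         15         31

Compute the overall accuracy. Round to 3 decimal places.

0.517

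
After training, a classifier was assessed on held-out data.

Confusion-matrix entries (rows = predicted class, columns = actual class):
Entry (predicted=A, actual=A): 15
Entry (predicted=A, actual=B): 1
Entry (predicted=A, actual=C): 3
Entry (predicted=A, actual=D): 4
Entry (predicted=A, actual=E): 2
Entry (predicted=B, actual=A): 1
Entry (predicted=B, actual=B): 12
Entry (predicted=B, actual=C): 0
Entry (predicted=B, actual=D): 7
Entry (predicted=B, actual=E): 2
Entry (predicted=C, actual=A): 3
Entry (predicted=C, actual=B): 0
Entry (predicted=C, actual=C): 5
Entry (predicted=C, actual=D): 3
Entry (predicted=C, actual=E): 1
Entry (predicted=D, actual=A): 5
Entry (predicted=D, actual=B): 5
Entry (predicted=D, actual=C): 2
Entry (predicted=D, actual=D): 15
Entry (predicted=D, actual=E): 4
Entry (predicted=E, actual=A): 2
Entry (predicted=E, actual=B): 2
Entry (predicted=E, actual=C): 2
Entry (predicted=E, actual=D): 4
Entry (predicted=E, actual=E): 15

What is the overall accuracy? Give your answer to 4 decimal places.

0.5391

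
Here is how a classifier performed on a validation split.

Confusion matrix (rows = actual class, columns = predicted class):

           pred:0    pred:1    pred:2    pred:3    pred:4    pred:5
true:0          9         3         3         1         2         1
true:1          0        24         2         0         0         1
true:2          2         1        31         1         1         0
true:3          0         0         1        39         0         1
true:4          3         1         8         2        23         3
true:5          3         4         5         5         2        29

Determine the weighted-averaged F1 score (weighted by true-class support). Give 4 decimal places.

0.7279

Per-class F1 score (2·TP/(2·TP+FP+FN)):
  0: TP=9, FP=0+2+0+3+3=8, FN=3+3+1+2+1=10 → 18/36 = 0.50000
  1: TP=24, FP=3+1+0+1+4=9, FN=0+2+0+0+1=3 → 48/60 = 0.80000
  2: TP=31, FP=3+2+1+8+5=19, FN=2+1+1+1+0=5 → 62/86 = 0.72093
  3: TP=39, FP=1+0+1+2+5=9, FN=0+0+1+0+1=2 → 78/89 = 0.87640
  4: TP=23, FP=2+0+1+0+2=5, FN=3+1+8+2+3=17 → 46/68 = 0.67647
  5: TP=29, FP=1+1+0+1+3=6, FN=3+4+5+5+2=19 → 58/83 = 0.69880
Weighted-F1 score = Σ (supportᵢ/N)·F1 scoreᵢ with N=211: (19/211)·0.50000 + (27/211)·0.80000 + (36/211)·0.72093 + (41/211)·0.87640 + (40/211)·0.67647 + (48/211)·0.69880 = 0.7279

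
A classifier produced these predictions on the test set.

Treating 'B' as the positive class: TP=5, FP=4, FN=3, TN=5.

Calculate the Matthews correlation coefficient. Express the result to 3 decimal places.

0.181

MCC = (TP·TN − FP·FN) / √((TP+FP)(TP+FN)(TN+FP)(TN+FN))
Numerator = 5·5 − 4·3 = 13
Denominator = √(9·8·9·8) = √5184 = 72.0000
MCC = 13 / 72.0000 = 0.181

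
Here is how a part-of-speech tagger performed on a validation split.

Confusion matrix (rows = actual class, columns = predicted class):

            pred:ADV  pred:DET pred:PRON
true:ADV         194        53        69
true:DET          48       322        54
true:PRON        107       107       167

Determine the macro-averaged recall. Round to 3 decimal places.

Per-class recall (TP/(TP+FN)):
  ADV: TP=194, FN=53+69=122 → 194/316 = 0.6139
  DET: TP=322, FN=48+54=102 → 322/424 = 0.7594
  PRON: TP=167, FN=107+107=214 → 167/381 = 0.4383
Macro-recall = mean = (0.6139 + 0.7594 + 0.4383) / 3 = 0.604

0.604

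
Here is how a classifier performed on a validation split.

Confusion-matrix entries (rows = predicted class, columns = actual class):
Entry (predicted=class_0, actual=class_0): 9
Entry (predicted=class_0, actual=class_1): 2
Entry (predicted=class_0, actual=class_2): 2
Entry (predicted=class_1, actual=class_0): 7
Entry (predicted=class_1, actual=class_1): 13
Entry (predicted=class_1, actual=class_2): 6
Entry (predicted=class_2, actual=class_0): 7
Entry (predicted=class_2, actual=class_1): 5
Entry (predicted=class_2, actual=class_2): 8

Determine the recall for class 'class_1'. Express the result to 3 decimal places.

One-vs-rest for 'class_1': TP = diagonal; FP = other classes predicted 'class_1'; FN = 'class_1' predicted as other.
recall = TP/(TP+FN).
class_1: TP=13, FN=2+5=7 → 13/20 = 0.6500

0.650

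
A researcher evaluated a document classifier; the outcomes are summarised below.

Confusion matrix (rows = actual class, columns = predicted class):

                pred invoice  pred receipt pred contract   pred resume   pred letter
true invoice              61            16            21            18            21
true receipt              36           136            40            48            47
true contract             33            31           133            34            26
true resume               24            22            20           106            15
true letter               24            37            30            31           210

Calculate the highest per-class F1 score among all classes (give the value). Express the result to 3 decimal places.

Per-class F1 score (2·TP/(2·TP+FP+FN)):
  invoice: TP=61, FP=36+33+24+24=117, FN=16+21+18+21=76 → 122/315 = 0.3873
  receipt: TP=136, FP=16+31+22+37=106, FN=36+40+48+47=171 → 272/549 = 0.4954
  contract: TP=133, FP=21+40+20+30=111, FN=33+31+34+26=124 → 266/501 = 0.5309
  resume: TP=106, FP=18+48+34+31=131, FN=24+22+20+15=81 → 212/424 = 0.5000
  letter: TP=210, FP=21+47+26+15=109, FN=24+37+30+31=122 → 420/651 = 0.6452
Highest is class 'letter' with F1 score = 0.645.

0.645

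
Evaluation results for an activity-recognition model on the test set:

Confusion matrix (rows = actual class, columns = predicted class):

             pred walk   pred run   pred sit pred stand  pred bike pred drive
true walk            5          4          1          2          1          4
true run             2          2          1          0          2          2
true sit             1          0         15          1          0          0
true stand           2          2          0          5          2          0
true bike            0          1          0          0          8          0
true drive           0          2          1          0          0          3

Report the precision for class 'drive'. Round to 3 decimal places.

0.333

Take TP from the diagonal, FP from the rest of the 'drive' prediction marginal, FN from the rest of the 'drive' actual marginal.
precision = TP/(TP+FP).
drive: TP=3, FP=4+2+0+0+0=6 → 3/9 = 0.3333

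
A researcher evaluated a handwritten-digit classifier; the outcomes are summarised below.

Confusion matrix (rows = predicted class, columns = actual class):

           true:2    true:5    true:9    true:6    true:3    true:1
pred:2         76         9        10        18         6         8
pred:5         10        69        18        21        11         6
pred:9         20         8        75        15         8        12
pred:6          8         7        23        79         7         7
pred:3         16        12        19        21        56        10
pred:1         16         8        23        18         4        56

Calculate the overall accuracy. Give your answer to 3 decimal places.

Accuracy = trace / total = (76+69+75+79+56+56=411) / 790 = 411/790 = 0.520

0.520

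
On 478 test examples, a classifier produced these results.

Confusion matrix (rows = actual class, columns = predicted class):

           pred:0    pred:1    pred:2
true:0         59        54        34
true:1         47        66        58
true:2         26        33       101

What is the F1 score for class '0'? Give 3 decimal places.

0.423

One-vs-rest for '0': TP = diagonal; FP = other classes predicted '0'; FN = '0' predicted as other.
F1 score = 2·TP/(2·TP+FP+FN).
0: TP=59, FP=47+26=73, FN=54+34=88 → 118/279 = 0.4229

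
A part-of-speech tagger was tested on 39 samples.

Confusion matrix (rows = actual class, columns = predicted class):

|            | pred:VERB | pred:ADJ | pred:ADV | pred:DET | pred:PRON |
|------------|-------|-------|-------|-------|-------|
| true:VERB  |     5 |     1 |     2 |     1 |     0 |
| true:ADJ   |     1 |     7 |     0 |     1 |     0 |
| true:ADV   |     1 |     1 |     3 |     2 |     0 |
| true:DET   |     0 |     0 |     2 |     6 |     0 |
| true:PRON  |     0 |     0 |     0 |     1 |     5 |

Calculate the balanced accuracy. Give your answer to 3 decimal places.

0.669

Balanced accuracy = mean of per-class recall.
  VERB: recall = 5/9 = 0.5556
  ADJ: recall = 7/9 = 0.7778
  ADV: recall = 3/7 = 0.4286
  DET: recall = 6/8 = 0.7500
  PRON: recall = 5/6 = 0.8333
Mean = (0.5556 + 0.7778 + 0.4286 + 0.7500 + 0.8333) / 5 = 0.669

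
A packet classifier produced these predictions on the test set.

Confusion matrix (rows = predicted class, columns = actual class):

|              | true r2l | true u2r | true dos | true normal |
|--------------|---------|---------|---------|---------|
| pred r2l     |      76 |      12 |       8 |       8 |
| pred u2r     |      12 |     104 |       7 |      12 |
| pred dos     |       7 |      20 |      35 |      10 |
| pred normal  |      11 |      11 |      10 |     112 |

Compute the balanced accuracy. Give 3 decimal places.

0.699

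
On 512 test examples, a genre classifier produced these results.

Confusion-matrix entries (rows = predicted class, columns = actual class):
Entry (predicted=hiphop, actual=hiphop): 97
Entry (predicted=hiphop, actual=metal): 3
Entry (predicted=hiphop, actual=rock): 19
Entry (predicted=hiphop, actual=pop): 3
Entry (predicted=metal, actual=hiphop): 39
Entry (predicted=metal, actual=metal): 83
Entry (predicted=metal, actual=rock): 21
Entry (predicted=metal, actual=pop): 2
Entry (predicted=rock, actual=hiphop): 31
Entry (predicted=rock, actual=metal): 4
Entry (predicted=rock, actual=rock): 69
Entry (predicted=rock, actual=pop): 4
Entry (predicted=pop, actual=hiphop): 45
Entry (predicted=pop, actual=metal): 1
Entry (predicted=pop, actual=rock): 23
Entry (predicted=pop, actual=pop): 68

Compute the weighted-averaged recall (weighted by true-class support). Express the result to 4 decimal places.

0.6191

Per-class recall (TP/(TP+FN)):
  hiphop: TP=97, FN=39+31+45=115 → 97/212 = 0.45755
  metal: TP=83, FN=3+4+1=8 → 83/91 = 0.91209
  rock: TP=69, FN=19+21+23=63 → 69/132 = 0.52273
  pop: TP=68, FN=3+2+4=9 → 68/77 = 0.88312
Weighted-recall = Σ (supportᵢ/N)·recallᵢ with N=512: (212/512)·0.45755 + (91/512)·0.91209 + (132/512)·0.52273 + (77/512)·0.88312 = 0.6191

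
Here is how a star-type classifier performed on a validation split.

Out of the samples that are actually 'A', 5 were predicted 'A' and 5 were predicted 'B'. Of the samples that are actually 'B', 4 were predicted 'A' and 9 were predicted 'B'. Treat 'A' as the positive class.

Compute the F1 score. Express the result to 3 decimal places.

Precision = TP/(TP+FP) = 5/9 = 0.5556
Recall = TP/(TP+FN) = 5/10 = 0.5000
F1 = 2·TP/(2·TP+FP+FN) = 10/19 = 0.526

0.526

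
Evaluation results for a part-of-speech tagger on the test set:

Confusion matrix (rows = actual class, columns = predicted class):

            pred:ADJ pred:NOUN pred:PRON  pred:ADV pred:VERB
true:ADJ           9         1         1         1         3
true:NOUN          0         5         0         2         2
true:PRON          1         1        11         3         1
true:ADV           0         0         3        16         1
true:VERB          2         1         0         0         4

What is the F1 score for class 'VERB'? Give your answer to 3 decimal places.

0.444

One-vs-rest for 'VERB': TP = diagonal; FP = other classes predicted 'VERB'; FN = 'VERB' predicted as other.
F1 score = 2·TP/(2·TP+FP+FN).
VERB: TP=4, FP=3+2+1+1=7, FN=2+1+0+0=3 → 8/18 = 0.4444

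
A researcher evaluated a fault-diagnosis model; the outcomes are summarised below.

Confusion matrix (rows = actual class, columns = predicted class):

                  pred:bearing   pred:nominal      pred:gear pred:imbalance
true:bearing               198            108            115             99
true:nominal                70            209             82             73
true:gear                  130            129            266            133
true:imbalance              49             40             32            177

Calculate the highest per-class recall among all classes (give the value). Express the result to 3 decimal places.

Per-class recall (TP/(TP+FN)):
  bearing: TP=198, FN=108+115+99=322 → 198/520 = 0.3808
  nominal: TP=209, FN=70+82+73=225 → 209/434 = 0.4816
  gear: TP=266, FN=130+129+133=392 → 266/658 = 0.4043
  imbalance: TP=177, FN=49+40+32=121 → 177/298 = 0.5940
Highest is class 'imbalance' with recall = 0.594.

0.594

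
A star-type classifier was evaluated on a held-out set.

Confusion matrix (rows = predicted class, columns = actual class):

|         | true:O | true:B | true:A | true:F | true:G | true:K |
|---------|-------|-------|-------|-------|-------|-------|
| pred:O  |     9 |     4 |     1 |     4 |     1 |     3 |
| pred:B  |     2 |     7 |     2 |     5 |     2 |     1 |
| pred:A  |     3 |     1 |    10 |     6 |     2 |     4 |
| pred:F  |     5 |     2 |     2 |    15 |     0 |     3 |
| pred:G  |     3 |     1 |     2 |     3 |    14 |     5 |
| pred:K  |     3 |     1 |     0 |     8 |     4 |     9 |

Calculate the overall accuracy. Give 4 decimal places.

Accuracy = trace / total = (9+7+10+15+14+9=64) / 147 = 64/147 = 0.4354

0.4354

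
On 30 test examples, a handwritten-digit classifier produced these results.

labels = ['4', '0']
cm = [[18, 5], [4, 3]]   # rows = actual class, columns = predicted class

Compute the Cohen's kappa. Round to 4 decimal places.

Observed agreement pₒ = trace/N = 21/30 = 0.70000
Expected agreement pₑ = Σ (rowᵢ·colᵢ)/N² = (23·22 + 7·8)/30² = 0.62444
κ = (pₒ − pₑ)/(1 − pₑ) = (0.70000 − 0.62444)/(1 − 0.62444) = 0.2012

0.2012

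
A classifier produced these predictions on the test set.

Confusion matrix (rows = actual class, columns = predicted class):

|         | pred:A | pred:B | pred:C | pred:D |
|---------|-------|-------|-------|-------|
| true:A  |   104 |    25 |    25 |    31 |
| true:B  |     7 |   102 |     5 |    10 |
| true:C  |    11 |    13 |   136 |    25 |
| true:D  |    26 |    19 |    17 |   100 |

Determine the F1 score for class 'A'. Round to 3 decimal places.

Take TP from the diagonal, FP from the rest of the 'A' prediction marginal, FN from the rest of the 'A' actual marginal.
F1 score = 2·TP/(2·TP+FP+FN).
A: TP=104, FP=7+11+26=44, FN=25+25+31=81 → 208/333 = 0.6246

0.625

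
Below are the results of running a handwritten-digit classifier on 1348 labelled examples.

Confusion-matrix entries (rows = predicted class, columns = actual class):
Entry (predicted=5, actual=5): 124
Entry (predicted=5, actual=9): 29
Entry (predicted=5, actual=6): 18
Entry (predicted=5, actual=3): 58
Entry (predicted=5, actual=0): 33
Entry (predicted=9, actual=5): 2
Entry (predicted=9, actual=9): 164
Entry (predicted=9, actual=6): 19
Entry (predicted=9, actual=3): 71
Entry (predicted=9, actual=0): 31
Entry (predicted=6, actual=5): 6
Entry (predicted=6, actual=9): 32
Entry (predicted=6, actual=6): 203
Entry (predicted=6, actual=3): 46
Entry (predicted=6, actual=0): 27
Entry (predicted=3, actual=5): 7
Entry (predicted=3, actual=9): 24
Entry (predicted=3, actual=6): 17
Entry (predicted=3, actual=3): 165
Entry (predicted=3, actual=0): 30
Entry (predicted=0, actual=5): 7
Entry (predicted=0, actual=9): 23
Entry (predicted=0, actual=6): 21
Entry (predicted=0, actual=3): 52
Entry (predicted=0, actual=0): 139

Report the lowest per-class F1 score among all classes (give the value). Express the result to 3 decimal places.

0.520

Per-class F1 score (2·TP/(2·TP+FP+FN)):
  5: TP=124, FP=29+18+58+33=138, FN=2+6+7+7=22 → 248/408 = 0.6078
  9: TP=164, FP=2+19+71+31=123, FN=29+32+24+23=108 → 328/559 = 0.5868
  6: TP=203, FP=6+32+46+27=111, FN=18+19+17+21=75 → 406/592 = 0.6858
  3: TP=165, FP=7+24+17+30=78, FN=58+71+46+52=227 → 330/635 = 0.5197
  0: TP=139, FP=7+23+21+52=103, FN=33+31+27+30=121 → 278/502 = 0.5538
Lowest is class '3' with F1 score = 0.520.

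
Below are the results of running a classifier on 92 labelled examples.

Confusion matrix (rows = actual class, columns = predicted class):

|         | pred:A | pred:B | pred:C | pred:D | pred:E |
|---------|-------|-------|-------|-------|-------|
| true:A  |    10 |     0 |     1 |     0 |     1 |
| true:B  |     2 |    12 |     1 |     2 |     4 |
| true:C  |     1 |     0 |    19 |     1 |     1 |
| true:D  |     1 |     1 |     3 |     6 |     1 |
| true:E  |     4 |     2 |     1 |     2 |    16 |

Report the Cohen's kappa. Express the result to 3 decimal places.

Observed agreement pₒ = trace/N = 63/92 = 0.6848
Expected agreement pₑ = Σ (rowᵢ·colᵢ)/N² = (12·18 + 21·15 + 22·25 + 12·11 + 25·23)/92² = 0.2112
κ = (pₒ − pₑ)/(1 − pₑ) = (0.6848 − 0.2112)/(1 − 0.2112) = 0.600

0.600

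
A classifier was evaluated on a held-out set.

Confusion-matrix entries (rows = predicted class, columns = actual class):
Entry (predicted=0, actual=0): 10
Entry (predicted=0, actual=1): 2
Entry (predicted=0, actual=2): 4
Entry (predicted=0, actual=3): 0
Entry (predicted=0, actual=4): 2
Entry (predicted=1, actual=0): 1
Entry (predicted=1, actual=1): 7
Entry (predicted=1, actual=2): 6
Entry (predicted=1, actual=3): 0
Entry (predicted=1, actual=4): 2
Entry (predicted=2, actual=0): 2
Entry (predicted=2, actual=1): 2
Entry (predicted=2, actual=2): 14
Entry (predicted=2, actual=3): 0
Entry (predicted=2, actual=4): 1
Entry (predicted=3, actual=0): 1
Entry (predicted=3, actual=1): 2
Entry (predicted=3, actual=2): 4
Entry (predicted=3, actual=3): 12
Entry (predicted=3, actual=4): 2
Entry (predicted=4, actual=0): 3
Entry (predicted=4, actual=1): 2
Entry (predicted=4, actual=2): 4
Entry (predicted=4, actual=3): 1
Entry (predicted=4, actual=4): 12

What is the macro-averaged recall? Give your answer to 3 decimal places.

Per-class recall (TP/(TP+FN)):
  0: TP=10, FN=1+2+1+3=7 → 10/17 = 0.5882
  1: TP=7, FN=2+2+2+2=8 → 7/15 = 0.4667
  2: TP=14, FN=4+6+4+4=18 → 14/32 = 0.4375
  3: TP=12, FN=0+0+0+1=1 → 12/13 = 0.9231
  4: TP=12, FN=2+2+1+2=7 → 12/19 = 0.6316
Macro-recall = mean = (0.5882 + 0.4667 + 0.4375 + 0.9231 + 0.6316) / 5 = 0.609

0.609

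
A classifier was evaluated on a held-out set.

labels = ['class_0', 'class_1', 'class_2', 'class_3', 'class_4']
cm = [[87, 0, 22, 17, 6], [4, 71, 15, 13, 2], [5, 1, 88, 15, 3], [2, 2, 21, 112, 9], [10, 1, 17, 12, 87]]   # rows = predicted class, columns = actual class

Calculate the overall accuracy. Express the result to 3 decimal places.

0.715

Accuracy = trace / total = (87+71+88+112+87=445) / 622 = 445/622 = 0.715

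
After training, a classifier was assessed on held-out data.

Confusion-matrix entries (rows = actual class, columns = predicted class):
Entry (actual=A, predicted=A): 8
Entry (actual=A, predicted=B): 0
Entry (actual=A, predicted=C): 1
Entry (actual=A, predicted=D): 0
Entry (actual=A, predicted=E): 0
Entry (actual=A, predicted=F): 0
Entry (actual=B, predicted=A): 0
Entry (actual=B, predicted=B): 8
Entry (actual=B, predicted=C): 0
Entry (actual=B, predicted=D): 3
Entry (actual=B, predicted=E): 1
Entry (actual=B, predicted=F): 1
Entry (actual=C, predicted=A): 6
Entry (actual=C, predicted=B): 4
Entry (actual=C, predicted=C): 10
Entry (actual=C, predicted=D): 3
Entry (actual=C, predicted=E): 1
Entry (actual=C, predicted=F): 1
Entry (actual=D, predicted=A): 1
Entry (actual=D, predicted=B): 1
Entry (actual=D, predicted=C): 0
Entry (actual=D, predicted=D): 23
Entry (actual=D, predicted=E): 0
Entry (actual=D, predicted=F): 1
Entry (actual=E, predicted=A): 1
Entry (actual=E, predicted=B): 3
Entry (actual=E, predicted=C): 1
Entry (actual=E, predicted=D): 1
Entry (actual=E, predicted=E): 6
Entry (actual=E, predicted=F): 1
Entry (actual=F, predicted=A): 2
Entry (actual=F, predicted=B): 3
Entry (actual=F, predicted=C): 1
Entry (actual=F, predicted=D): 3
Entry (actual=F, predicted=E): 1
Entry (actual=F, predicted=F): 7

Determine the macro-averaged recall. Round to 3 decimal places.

Per-class recall (TP/(TP+FN)):
  A: TP=8, FN=0+1+0+0+0=1 → 8/9 = 0.8889
  B: TP=8, FN=0+0+3+1+1=5 → 8/13 = 0.6154
  C: TP=10, FN=6+4+3+1+1=15 → 10/25 = 0.4000
  D: TP=23, FN=1+1+0+0+1=3 → 23/26 = 0.8846
  E: TP=6, FN=1+3+1+1+1=7 → 6/13 = 0.4615
  F: TP=7, FN=2+3+1+3+1=10 → 7/17 = 0.4118
Macro-recall = mean = (0.8889 + 0.6154 + 0.4000 + 0.8846 + 0.4615 + 0.4118) / 6 = 0.610

0.610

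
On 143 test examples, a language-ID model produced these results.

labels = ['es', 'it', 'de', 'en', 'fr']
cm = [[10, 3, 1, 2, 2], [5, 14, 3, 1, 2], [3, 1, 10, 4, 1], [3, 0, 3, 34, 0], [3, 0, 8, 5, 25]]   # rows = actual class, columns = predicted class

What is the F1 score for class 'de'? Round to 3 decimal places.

F1 score = 2·TP/(2·TP+FP+FN).
de: TP=10, FP=1+3+3+8=15, FN=3+1+4+1=9 → 20/44 = 0.4545

0.455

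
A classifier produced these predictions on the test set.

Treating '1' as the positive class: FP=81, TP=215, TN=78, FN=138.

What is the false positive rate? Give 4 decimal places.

0.5094

FPR = FP/(FP+TN) = 81/(81+78) = 0.5094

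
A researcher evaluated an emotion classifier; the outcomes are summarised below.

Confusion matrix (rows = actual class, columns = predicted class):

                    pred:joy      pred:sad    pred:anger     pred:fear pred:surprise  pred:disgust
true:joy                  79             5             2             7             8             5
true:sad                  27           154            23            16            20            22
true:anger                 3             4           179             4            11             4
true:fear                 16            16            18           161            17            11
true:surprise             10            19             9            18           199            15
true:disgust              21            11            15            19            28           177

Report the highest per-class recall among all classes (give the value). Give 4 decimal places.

Per-class recall (TP/(TP+FN)):
  joy: TP=79, FN=5+2+7+8+5=27 → 79/106 = 0.74528
  sad: TP=154, FN=27+23+16+20+22=108 → 154/262 = 0.58779
  anger: TP=179, FN=3+4+4+11+4=26 → 179/205 = 0.87317
  fear: TP=161, FN=16+16+18+17+11=78 → 161/239 = 0.67364
  surprise: TP=199, FN=10+19+9+18+15=71 → 199/270 = 0.73704
  disgust: TP=177, FN=21+11+15+19+28=94 → 177/271 = 0.65314
Highest is class 'anger' with recall = 0.8732.

0.8732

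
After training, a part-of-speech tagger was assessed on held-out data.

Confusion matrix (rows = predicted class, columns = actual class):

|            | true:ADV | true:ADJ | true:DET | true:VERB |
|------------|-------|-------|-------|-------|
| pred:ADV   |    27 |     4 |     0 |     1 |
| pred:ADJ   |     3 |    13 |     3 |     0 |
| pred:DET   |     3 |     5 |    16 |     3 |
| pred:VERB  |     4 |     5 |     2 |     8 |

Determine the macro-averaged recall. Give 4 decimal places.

Per-class recall (TP/(TP+FN)):
  ADV: TP=27, FN=3+3+4=10 → 27/37 = 0.72973
  ADJ: TP=13, FN=4+5+5=14 → 13/27 = 0.48148
  DET: TP=16, FN=0+3+2=5 → 16/21 = 0.76190
  VERB: TP=8, FN=1+0+3=4 → 8/12 = 0.66667
Macro-recall = mean = (0.72973 + 0.48148 + 0.76190 + 0.66667) / 4 = 0.6599

0.6599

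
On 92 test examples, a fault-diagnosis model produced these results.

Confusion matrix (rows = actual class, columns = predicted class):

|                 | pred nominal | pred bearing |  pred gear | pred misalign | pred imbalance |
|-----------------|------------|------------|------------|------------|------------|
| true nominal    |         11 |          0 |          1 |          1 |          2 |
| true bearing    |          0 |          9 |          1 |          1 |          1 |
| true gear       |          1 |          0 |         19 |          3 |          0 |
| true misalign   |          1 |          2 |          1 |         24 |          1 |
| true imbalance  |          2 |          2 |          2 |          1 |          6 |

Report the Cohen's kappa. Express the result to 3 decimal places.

0.676

Observed agreement pₒ = trace/N = 69/92 = 0.7500
Expected agreement pₑ = Σ (rowᵢ·colᵢ)/N² = (15·15 + 12·13 + 23·24 + 29·30 + 13·10)/92² = 0.2284
κ = (pₒ − pₑ)/(1 − pₑ) = (0.7500 − 0.2284)/(1 − 0.2284) = 0.676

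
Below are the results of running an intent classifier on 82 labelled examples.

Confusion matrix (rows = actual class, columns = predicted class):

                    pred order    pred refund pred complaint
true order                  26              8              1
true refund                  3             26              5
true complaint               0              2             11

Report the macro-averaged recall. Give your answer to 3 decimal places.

Per-class recall (TP/(TP+FN)):
  order: TP=26, FN=8+1=9 → 26/35 = 0.7429
  refund: TP=26, FN=3+5=8 → 26/34 = 0.7647
  complaint: TP=11, FN=0+2=2 → 11/13 = 0.8462
Macro-recall = mean = (0.7429 + 0.7647 + 0.8462) / 3 = 0.785

0.785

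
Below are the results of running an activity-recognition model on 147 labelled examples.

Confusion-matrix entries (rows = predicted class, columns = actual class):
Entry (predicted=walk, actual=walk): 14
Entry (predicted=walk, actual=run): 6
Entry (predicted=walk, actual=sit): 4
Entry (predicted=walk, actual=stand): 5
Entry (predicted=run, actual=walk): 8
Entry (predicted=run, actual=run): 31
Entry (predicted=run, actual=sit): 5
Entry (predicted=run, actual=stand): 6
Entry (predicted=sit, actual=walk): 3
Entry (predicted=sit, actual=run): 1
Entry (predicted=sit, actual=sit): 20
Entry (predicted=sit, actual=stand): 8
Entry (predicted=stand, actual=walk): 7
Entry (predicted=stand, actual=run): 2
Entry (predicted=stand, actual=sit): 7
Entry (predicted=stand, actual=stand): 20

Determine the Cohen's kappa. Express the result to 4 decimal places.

0.4348

Observed agreement pₒ = trace/N = 85/147 = 0.57823
Expected agreement pₑ = Σ (rowᵢ·colᵢ)/N² = (32·29 + 40·50 + 36·32 + 39·36)/147² = 0.25378
κ = (pₒ − pₑ)/(1 − pₑ) = (0.57823 − 0.25378)/(1 − 0.25378) = 0.4348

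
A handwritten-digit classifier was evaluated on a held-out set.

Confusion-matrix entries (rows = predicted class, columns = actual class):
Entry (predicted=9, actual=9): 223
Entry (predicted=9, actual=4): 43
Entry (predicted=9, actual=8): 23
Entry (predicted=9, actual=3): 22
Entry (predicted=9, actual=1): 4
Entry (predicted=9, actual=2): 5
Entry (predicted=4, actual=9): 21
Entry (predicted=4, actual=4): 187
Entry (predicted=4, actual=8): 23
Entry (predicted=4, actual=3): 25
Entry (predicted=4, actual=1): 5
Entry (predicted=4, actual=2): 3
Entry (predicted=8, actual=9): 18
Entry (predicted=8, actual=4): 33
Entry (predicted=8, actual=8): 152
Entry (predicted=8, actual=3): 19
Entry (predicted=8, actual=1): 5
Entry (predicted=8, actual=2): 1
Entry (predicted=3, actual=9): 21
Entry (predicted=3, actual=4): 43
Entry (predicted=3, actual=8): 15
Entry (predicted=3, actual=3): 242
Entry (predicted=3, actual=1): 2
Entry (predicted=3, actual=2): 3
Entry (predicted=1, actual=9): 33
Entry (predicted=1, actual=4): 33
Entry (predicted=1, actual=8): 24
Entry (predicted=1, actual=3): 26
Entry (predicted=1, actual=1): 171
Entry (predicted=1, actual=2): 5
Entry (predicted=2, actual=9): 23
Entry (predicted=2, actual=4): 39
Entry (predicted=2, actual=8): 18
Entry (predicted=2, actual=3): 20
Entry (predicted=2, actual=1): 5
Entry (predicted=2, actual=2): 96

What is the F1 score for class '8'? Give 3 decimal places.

F1 score = 2·TP/(2·TP+FP+FN).
8: TP=152, FP=18+33+19+5+1=76, FN=23+23+15+24+18=103 → 304/483 = 0.6294

0.629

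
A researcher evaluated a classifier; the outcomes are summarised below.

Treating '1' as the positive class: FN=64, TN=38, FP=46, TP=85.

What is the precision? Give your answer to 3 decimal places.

0.649

Precision = TP/(TP+FP) = 85/(85+46) = 85/131 = 0.649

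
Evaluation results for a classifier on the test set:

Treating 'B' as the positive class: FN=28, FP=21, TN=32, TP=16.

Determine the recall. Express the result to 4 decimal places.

0.3636

Recall = TP/(TP+FN) = 16/(16+28) = 16/44 = 0.3636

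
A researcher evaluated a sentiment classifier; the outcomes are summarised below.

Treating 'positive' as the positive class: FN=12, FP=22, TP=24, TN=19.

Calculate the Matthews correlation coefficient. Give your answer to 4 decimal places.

0.1323

MCC = (TP·TN − FP·FN) / √((TP+FP)(TP+FN)(TN+FP)(TN+FN))
Numerator = 24·19 − 22·12 = 192
Denominator = √(46·36·41·31) = √2104776 = 1450.7846
MCC = 192 / 1450.7846 = 0.1323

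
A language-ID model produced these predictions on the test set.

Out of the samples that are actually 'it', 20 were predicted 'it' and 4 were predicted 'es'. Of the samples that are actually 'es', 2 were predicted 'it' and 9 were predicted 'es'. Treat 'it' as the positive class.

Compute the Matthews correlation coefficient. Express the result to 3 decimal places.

0.626

MCC = (TP·TN − FP·FN) / √((TP+FP)(TP+FN)(TN+FP)(TN+FN))
Numerator = 20·9 − 2·4 = 172
Denominator = √(22·24·11·13) = √75504 = 274.7799
MCC = 172 / 274.7799 = 0.626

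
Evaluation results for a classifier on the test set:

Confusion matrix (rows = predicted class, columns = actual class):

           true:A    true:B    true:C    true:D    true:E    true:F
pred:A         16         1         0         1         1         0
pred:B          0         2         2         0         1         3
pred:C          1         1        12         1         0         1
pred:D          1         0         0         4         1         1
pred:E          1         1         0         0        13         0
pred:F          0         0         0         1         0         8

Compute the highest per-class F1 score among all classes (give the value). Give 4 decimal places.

Per-class F1 score (2·TP/(2·TP+FP+FN)):
  A: TP=16, FP=1+0+1+1+0=3, FN=0+1+1+1+0=3 → 32/38 = 0.84211
  B: TP=2, FP=0+2+0+1+3=6, FN=1+1+0+1+0=3 → 4/13 = 0.30769
  C: TP=12, FP=1+1+1+0+1=4, FN=0+2+0+0+0=2 → 24/30 = 0.80000
  D: TP=4, FP=1+0+0+1+1=3, FN=1+0+1+0+1=3 → 8/14 = 0.57143
  E: TP=13, FP=1+1+0+0+0=2, FN=1+1+0+1+0=3 → 26/31 = 0.83871
  F: TP=8, FP=0+0+0+1+0=1, FN=0+3+1+1+0=5 → 16/22 = 0.72727
Highest is class 'A' with F1 score = 0.8421.

0.8421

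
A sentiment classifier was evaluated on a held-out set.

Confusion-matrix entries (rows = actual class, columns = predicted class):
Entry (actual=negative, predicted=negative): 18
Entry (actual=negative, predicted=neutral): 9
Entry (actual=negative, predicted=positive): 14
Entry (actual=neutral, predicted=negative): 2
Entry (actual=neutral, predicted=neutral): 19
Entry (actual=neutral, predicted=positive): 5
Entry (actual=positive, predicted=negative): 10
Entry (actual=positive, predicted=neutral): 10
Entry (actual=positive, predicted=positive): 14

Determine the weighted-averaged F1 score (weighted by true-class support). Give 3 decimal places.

Per-class F1 score (2·TP/(2·TP+FP+FN)):
  negative: TP=18, FP=2+10=12, FN=9+14=23 → 36/71 = 0.5070
  neutral: TP=19, FP=9+10=19, FN=2+5=7 → 38/64 = 0.5938
  positive: TP=14, FP=14+5=19, FN=10+10=20 → 28/67 = 0.4179
Weighted-F1 score = Σ (supportᵢ/N)·F1 scoreᵢ with N=101: (41/101)·0.5070 + (26/101)·0.5938 + (34/101)·0.4179 = 0.499

0.499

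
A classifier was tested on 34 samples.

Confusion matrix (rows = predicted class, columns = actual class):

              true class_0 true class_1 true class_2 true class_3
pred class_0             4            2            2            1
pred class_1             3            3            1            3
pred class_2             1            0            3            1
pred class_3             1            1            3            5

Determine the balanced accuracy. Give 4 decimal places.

Balanced accuracy = mean of per-class recall.
  class_0: recall = 4/9 = 0.44444
  class_1: recall = 3/6 = 0.50000
  class_2: recall = 3/9 = 0.33333
  class_3: recall = 5/10 = 0.50000
Mean = (0.44444 + 0.50000 + 0.33333 + 0.50000) / 4 = 0.4444

0.4444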